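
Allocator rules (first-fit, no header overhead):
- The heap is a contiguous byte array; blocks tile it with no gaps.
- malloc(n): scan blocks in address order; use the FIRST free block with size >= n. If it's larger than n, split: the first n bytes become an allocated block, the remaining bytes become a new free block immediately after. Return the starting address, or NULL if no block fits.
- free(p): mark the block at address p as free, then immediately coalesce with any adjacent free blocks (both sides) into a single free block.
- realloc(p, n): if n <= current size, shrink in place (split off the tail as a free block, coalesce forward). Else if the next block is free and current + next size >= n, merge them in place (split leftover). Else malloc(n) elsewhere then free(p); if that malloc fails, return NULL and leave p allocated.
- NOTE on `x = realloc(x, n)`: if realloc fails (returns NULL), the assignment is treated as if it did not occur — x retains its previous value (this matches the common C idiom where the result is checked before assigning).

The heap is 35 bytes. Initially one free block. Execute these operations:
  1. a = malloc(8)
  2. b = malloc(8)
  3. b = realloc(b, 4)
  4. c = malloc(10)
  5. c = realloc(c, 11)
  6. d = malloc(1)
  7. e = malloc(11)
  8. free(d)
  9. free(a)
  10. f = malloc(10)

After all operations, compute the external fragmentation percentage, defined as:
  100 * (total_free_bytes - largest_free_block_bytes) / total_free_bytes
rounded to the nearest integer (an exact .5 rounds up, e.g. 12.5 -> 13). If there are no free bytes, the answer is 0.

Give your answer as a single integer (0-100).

Answer: 11

Derivation:
Op 1: a = malloc(8) -> a = 0; heap: [0-7 ALLOC][8-34 FREE]
Op 2: b = malloc(8) -> b = 8; heap: [0-7 ALLOC][8-15 ALLOC][16-34 FREE]
Op 3: b = realloc(b, 4) -> b = 8; heap: [0-7 ALLOC][8-11 ALLOC][12-34 FREE]
Op 4: c = malloc(10) -> c = 12; heap: [0-7 ALLOC][8-11 ALLOC][12-21 ALLOC][22-34 FREE]
Op 5: c = realloc(c, 11) -> c = 12; heap: [0-7 ALLOC][8-11 ALLOC][12-22 ALLOC][23-34 FREE]
Op 6: d = malloc(1) -> d = 23; heap: [0-7 ALLOC][8-11 ALLOC][12-22 ALLOC][23-23 ALLOC][24-34 FREE]
Op 7: e = malloc(11) -> e = 24; heap: [0-7 ALLOC][8-11 ALLOC][12-22 ALLOC][23-23 ALLOC][24-34 ALLOC]
Op 8: free(d) -> (freed d); heap: [0-7 ALLOC][8-11 ALLOC][12-22 ALLOC][23-23 FREE][24-34 ALLOC]
Op 9: free(a) -> (freed a); heap: [0-7 FREE][8-11 ALLOC][12-22 ALLOC][23-23 FREE][24-34 ALLOC]
Op 10: f = malloc(10) -> f = NULL; heap: [0-7 FREE][8-11 ALLOC][12-22 ALLOC][23-23 FREE][24-34 ALLOC]
Free blocks: [8 1] total_free=9 largest=8 -> 100*(9-8)/9 = 100/9 ≈ 11.111 -> rounds to 11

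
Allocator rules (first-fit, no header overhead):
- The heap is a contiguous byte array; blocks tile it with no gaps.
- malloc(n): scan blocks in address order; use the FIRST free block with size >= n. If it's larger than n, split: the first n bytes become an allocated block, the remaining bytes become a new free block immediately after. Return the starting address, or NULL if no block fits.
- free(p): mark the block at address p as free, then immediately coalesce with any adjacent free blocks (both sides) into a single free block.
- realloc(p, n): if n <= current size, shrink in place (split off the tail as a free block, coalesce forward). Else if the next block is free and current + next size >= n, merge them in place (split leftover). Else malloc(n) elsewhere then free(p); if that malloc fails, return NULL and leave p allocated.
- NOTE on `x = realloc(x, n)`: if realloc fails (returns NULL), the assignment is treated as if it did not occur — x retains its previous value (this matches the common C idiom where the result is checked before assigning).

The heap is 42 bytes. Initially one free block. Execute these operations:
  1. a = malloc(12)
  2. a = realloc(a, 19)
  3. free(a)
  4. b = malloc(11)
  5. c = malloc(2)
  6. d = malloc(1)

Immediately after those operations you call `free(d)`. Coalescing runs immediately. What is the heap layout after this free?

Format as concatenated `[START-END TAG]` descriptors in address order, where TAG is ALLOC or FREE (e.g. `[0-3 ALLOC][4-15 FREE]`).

Answer: [0-10 ALLOC][11-12 ALLOC][13-41 FREE]

Derivation:
Op 1: a = malloc(12) -> a = 0; heap: [0-11 ALLOC][12-41 FREE]
Op 2: a = realloc(a, 19) -> a = 0; heap: [0-18 ALLOC][19-41 FREE]
Op 3: free(a) -> (freed a); heap: [0-41 FREE]
Op 4: b = malloc(11) -> b = 0; heap: [0-10 ALLOC][11-41 FREE]
Op 5: c = malloc(2) -> c = 11; heap: [0-10 ALLOC][11-12 ALLOC][13-41 FREE]
Op 6: d = malloc(1) -> d = 13; heap: [0-10 ALLOC][11-12 ALLOC][13-13 ALLOC][14-41 FREE]
free(d): d = 13 -> block [13-13 ALLOC]; mark free, coalesce with adjacent free neighbors -> [0-10 ALLOC][11-12 ALLOC][13-41 FREE]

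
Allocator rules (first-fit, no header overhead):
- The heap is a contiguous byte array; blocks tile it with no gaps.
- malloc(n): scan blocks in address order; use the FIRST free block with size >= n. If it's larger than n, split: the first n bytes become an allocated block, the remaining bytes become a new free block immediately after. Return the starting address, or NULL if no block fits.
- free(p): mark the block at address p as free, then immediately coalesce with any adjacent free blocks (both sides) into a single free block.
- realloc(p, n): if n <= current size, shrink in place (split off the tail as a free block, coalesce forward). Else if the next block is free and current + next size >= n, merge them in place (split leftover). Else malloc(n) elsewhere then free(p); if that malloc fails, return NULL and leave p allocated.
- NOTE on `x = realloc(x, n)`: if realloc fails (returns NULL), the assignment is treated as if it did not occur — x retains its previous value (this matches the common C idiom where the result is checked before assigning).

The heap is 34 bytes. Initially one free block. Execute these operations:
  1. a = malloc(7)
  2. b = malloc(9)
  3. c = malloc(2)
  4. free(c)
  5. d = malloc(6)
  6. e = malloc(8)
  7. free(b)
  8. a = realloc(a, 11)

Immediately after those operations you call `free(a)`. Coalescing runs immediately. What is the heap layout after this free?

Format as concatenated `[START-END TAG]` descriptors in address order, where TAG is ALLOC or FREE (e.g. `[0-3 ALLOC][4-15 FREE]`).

Op 1: a = malloc(7) -> a = 0; heap: [0-6 ALLOC][7-33 FREE]
Op 2: b = malloc(9) -> b = 7; heap: [0-6 ALLOC][7-15 ALLOC][16-33 FREE]
Op 3: c = malloc(2) -> c = 16; heap: [0-6 ALLOC][7-15 ALLOC][16-17 ALLOC][18-33 FREE]
Op 4: free(c) -> (freed c); heap: [0-6 ALLOC][7-15 ALLOC][16-33 FREE]
Op 5: d = malloc(6) -> d = 16; heap: [0-6 ALLOC][7-15 ALLOC][16-21 ALLOC][22-33 FREE]
Op 6: e = malloc(8) -> e = 22; heap: [0-6 ALLOC][7-15 ALLOC][16-21 ALLOC][22-29 ALLOC][30-33 FREE]
Op 7: free(b) -> (freed b); heap: [0-6 ALLOC][7-15 FREE][16-21 ALLOC][22-29 ALLOC][30-33 FREE]
Op 8: a = realloc(a, 11) -> a = 0; heap: [0-10 ALLOC][11-15 FREE][16-21 ALLOC][22-29 ALLOC][30-33 FREE]
free(a): a = 0 -> block [0-10 ALLOC]; mark free, coalesce with adjacent free neighbors -> [0-15 FREE][16-21 ALLOC][22-29 ALLOC][30-33 FREE]

Answer: [0-15 FREE][16-21 ALLOC][22-29 ALLOC][30-33 FREE]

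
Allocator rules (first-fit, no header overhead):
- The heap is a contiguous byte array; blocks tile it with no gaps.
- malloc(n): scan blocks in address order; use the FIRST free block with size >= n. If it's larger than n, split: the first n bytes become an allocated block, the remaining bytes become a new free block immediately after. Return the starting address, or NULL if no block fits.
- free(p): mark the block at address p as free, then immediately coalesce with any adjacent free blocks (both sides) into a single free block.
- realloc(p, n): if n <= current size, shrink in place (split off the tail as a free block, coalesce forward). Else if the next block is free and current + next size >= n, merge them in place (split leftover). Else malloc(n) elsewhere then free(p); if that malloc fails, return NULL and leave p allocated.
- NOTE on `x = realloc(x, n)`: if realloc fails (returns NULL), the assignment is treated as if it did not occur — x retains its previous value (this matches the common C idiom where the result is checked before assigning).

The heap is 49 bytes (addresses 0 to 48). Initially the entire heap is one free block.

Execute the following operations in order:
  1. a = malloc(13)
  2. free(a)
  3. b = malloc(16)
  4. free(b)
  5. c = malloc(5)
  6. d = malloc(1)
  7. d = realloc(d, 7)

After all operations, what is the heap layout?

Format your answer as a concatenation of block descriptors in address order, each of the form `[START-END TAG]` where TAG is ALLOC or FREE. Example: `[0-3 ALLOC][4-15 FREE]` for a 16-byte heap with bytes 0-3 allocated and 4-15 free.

Answer: [0-4 ALLOC][5-11 ALLOC][12-48 FREE]

Derivation:
Op 1: a = malloc(13) -> a = 0; heap: [0-12 ALLOC][13-48 FREE]
Op 2: free(a) -> (freed a); heap: [0-48 FREE]
Op 3: b = malloc(16) -> b = 0; heap: [0-15 ALLOC][16-48 FREE]
Op 4: free(b) -> (freed b); heap: [0-48 FREE]
Op 5: c = malloc(5) -> c = 0; heap: [0-4 ALLOC][5-48 FREE]
Op 6: d = malloc(1) -> d = 5; heap: [0-4 ALLOC][5-5 ALLOC][6-48 FREE]
Op 7: d = realloc(d, 7) -> d = 5; heap: [0-4 ALLOC][5-11 ALLOC][12-48 FREE]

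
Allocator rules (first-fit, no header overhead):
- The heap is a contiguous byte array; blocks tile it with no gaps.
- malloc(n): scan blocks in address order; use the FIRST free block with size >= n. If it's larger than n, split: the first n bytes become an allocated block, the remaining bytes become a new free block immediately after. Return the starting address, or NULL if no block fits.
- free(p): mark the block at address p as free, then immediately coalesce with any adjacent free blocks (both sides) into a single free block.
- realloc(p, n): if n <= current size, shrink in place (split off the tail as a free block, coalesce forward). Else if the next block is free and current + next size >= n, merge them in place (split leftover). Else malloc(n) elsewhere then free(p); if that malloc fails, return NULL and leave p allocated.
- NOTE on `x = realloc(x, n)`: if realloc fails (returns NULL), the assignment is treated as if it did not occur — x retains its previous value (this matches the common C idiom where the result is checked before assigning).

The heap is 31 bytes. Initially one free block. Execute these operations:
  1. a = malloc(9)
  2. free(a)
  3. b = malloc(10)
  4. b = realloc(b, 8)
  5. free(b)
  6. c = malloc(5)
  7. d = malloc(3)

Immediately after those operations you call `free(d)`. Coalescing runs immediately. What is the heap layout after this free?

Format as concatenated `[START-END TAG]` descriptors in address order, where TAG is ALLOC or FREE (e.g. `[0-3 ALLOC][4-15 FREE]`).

Answer: [0-4 ALLOC][5-30 FREE]

Derivation:
Op 1: a = malloc(9) -> a = 0; heap: [0-8 ALLOC][9-30 FREE]
Op 2: free(a) -> (freed a); heap: [0-30 FREE]
Op 3: b = malloc(10) -> b = 0; heap: [0-9 ALLOC][10-30 FREE]
Op 4: b = realloc(b, 8) -> b = 0; heap: [0-7 ALLOC][8-30 FREE]
Op 5: free(b) -> (freed b); heap: [0-30 FREE]
Op 6: c = malloc(5) -> c = 0; heap: [0-4 ALLOC][5-30 FREE]
Op 7: d = malloc(3) -> d = 5; heap: [0-4 ALLOC][5-7 ALLOC][8-30 FREE]
free(d): d = 5 -> block [5-7 ALLOC]; mark free, coalesce with adjacent free neighbors -> [0-4 ALLOC][5-30 FREE]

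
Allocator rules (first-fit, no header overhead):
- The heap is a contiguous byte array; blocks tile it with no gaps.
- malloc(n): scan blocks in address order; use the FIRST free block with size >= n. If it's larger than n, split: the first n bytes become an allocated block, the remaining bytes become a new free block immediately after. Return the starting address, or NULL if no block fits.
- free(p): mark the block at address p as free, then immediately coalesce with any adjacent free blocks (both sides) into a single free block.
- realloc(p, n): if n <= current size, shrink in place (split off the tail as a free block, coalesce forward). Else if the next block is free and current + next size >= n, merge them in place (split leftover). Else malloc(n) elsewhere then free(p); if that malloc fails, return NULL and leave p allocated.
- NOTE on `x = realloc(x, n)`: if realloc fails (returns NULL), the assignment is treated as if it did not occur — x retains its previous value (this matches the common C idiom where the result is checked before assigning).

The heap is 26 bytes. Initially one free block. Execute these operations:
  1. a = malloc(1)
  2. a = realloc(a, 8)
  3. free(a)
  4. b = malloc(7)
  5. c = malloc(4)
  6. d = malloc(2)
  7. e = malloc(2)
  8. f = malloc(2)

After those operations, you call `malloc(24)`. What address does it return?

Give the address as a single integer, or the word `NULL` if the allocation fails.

Op 1: a = malloc(1) -> a = 0; heap: [0-0 ALLOC][1-25 FREE]
Op 2: a = realloc(a, 8) -> a = 0; heap: [0-7 ALLOC][8-25 FREE]
Op 3: free(a) -> (freed a); heap: [0-25 FREE]
Op 4: b = malloc(7) -> b = 0; heap: [0-6 ALLOC][7-25 FREE]
Op 5: c = malloc(4) -> c = 7; heap: [0-6 ALLOC][7-10 ALLOC][11-25 FREE]
Op 6: d = malloc(2) -> d = 11; heap: [0-6 ALLOC][7-10 ALLOC][11-12 ALLOC][13-25 FREE]
Op 7: e = malloc(2) -> e = 13; heap: [0-6 ALLOC][7-10 ALLOC][11-12 ALLOC][13-14 ALLOC][15-25 FREE]
Op 8: f = malloc(2) -> f = 15; heap: [0-6 ALLOC][7-10 ALLOC][11-12 ALLOC][13-14 ALLOC][15-16 ALLOC][17-25 FREE]
malloc(24): first-fit scan over [0-6 ALLOC][7-10 ALLOC][11-12 ALLOC][13-14 ALLOC][15-16 ALLOC][17-25 FREE] -> NULL

Answer: NULL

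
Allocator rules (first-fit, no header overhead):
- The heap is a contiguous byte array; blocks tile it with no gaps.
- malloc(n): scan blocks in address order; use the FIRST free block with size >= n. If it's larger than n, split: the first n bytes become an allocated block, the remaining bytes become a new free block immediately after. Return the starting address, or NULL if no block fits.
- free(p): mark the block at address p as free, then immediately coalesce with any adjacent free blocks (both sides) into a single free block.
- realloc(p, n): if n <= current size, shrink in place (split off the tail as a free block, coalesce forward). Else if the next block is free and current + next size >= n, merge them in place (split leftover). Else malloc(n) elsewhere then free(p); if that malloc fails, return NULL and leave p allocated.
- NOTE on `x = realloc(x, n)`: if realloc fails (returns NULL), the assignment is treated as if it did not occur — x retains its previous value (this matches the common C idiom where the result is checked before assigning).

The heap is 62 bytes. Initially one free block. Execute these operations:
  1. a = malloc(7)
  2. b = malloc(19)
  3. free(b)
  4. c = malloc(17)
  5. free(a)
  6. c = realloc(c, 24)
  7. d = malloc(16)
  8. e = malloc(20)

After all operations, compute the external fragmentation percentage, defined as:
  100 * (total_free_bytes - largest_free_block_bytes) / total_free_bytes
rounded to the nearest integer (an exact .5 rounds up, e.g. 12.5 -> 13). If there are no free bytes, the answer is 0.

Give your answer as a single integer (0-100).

Op 1: a = malloc(7) -> a = 0; heap: [0-6 ALLOC][7-61 FREE]
Op 2: b = malloc(19) -> b = 7; heap: [0-6 ALLOC][7-25 ALLOC][26-61 FREE]
Op 3: free(b) -> (freed b); heap: [0-6 ALLOC][7-61 FREE]
Op 4: c = malloc(17) -> c = 7; heap: [0-6 ALLOC][7-23 ALLOC][24-61 FREE]
Op 5: free(a) -> (freed a); heap: [0-6 FREE][7-23 ALLOC][24-61 FREE]
Op 6: c = realloc(c, 24) -> c = 7; heap: [0-6 FREE][7-30 ALLOC][31-61 FREE]
Op 7: d = malloc(16) -> d = 31; heap: [0-6 FREE][7-30 ALLOC][31-46 ALLOC][47-61 FREE]
Op 8: e = malloc(20) -> e = NULL; heap: [0-6 FREE][7-30 ALLOC][31-46 ALLOC][47-61 FREE]
Free blocks: [7 15] total_free=22 largest=15 -> 100*(22-15)/22 = 700/22 ≈ 31.818 -> rounds to 32

Answer: 32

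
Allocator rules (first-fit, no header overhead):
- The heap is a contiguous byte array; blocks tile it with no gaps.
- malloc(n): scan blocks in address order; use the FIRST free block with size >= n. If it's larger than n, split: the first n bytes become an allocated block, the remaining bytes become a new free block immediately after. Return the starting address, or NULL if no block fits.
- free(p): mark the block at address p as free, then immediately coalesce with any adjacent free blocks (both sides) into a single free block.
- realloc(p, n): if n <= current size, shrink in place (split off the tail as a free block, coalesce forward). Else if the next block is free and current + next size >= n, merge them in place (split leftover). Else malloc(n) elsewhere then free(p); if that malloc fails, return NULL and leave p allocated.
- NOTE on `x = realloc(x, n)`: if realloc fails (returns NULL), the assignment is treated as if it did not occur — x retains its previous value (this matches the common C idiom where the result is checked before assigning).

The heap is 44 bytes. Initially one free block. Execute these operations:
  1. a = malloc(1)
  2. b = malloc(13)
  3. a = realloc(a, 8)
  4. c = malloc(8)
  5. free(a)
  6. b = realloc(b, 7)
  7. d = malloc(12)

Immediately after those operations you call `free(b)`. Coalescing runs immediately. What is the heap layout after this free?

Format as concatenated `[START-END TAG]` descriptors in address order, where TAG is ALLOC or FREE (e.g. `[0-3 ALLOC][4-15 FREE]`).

Answer: [0-7 FREE][8-19 ALLOC][20-21 FREE][22-29 ALLOC][30-43 FREE]

Derivation:
Op 1: a = malloc(1) -> a = 0; heap: [0-0 ALLOC][1-43 FREE]
Op 2: b = malloc(13) -> b = 1; heap: [0-0 ALLOC][1-13 ALLOC][14-43 FREE]
Op 3: a = realloc(a, 8) -> a = 14; heap: [0-0 FREE][1-13 ALLOC][14-21 ALLOC][22-43 FREE]
Op 4: c = malloc(8) -> c = 22; heap: [0-0 FREE][1-13 ALLOC][14-21 ALLOC][22-29 ALLOC][30-43 FREE]
Op 5: free(a) -> (freed a); heap: [0-0 FREE][1-13 ALLOC][14-21 FREE][22-29 ALLOC][30-43 FREE]
Op 6: b = realloc(b, 7) -> b = 1; heap: [0-0 FREE][1-7 ALLOC][8-21 FREE][22-29 ALLOC][30-43 FREE]
Op 7: d = malloc(12) -> d = 8; heap: [0-0 FREE][1-7 ALLOC][8-19 ALLOC][20-21 FREE][22-29 ALLOC][30-43 FREE]
free(b): b = 1 -> block [1-7 ALLOC]; mark free, coalesce with adjacent free neighbors -> [0-7 FREE][8-19 ALLOC][20-21 FREE][22-29 ALLOC][30-43 FREE]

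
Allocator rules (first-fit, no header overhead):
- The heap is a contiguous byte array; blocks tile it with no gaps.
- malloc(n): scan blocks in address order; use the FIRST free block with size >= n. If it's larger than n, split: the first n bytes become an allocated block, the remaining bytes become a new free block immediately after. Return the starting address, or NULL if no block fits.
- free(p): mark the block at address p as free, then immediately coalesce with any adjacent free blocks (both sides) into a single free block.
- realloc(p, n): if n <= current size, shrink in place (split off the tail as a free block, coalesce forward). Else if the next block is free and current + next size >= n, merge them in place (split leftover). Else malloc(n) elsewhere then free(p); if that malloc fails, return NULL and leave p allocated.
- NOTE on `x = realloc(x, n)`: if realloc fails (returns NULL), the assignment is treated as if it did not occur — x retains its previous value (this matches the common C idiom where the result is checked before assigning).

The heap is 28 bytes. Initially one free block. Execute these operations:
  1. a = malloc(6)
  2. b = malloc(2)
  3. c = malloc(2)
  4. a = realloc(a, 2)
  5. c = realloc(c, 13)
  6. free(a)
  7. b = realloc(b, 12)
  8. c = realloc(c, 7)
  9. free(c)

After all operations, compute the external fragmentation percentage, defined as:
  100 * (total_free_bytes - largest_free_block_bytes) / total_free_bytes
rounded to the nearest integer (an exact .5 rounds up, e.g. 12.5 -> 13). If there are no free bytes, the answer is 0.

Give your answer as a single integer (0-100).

Answer: 23

Derivation:
Op 1: a = malloc(6) -> a = 0; heap: [0-5 ALLOC][6-27 FREE]
Op 2: b = malloc(2) -> b = 6; heap: [0-5 ALLOC][6-7 ALLOC][8-27 FREE]
Op 3: c = malloc(2) -> c = 8; heap: [0-5 ALLOC][6-7 ALLOC][8-9 ALLOC][10-27 FREE]
Op 4: a = realloc(a, 2) -> a = 0; heap: [0-1 ALLOC][2-5 FREE][6-7 ALLOC][8-9 ALLOC][10-27 FREE]
Op 5: c = realloc(c, 13) -> c = 8; heap: [0-1 ALLOC][2-5 FREE][6-7 ALLOC][8-20 ALLOC][21-27 FREE]
Op 6: free(a) -> (freed a); heap: [0-5 FREE][6-7 ALLOC][8-20 ALLOC][21-27 FREE]
Op 7: b = realloc(b, 12) -> NULL (b unchanged); heap: [0-5 FREE][6-7 ALLOC][8-20 ALLOC][21-27 FREE]
Op 8: c = realloc(c, 7) -> c = 8; heap: [0-5 FREE][6-7 ALLOC][8-14 ALLOC][15-27 FREE]
Op 9: free(c) -> (freed c); heap: [0-5 FREE][6-7 ALLOC][8-27 FREE]
Free blocks: [6 20] total_free=26 largest=20 -> 100*(26-20)/26 = 600/26 ≈ 23.077 -> rounds to 23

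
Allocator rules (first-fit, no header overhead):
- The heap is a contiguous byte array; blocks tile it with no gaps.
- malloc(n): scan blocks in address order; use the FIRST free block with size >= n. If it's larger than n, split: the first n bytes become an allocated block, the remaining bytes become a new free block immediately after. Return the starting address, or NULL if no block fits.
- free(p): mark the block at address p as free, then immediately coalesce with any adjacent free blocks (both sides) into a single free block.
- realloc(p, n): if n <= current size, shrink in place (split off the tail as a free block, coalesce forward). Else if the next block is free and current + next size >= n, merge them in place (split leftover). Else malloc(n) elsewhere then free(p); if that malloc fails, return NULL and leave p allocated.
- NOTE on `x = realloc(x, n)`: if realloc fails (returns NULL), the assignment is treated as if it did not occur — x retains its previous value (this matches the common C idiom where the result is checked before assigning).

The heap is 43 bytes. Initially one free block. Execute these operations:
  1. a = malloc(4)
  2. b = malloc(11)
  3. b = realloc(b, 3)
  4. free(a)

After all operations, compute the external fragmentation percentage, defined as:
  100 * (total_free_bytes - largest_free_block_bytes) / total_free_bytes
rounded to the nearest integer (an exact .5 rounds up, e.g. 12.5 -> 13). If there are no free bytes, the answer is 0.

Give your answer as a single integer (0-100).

Answer: 10

Derivation:
Op 1: a = malloc(4) -> a = 0; heap: [0-3 ALLOC][4-42 FREE]
Op 2: b = malloc(11) -> b = 4; heap: [0-3 ALLOC][4-14 ALLOC][15-42 FREE]
Op 3: b = realloc(b, 3) -> b = 4; heap: [0-3 ALLOC][4-6 ALLOC][7-42 FREE]
Op 4: free(a) -> (freed a); heap: [0-3 FREE][4-6 ALLOC][7-42 FREE]
Free blocks: [4 36] total_free=40 largest=36 -> 100*(40-36)/40 = 400/40 = 10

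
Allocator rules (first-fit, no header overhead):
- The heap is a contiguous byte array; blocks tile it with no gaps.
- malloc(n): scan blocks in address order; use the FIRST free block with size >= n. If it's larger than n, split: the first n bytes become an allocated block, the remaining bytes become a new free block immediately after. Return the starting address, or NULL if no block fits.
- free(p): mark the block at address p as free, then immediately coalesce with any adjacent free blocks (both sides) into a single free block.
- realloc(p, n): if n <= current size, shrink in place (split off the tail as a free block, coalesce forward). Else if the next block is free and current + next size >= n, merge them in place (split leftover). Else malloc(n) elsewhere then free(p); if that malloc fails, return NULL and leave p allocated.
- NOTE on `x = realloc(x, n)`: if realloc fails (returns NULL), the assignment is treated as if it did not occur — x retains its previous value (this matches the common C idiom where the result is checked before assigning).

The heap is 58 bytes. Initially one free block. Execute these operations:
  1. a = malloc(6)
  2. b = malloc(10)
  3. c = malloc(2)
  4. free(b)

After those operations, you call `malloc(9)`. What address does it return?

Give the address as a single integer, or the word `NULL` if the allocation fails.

Op 1: a = malloc(6) -> a = 0; heap: [0-5 ALLOC][6-57 FREE]
Op 2: b = malloc(10) -> b = 6; heap: [0-5 ALLOC][6-15 ALLOC][16-57 FREE]
Op 3: c = malloc(2) -> c = 16; heap: [0-5 ALLOC][6-15 ALLOC][16-17 ALLOC][18-57 FREE]
Op 4: free(b) -> (freed b); heap: [0-5 ALLOC][6-15 FREE][16-17 ALLOC][18-57 FREE]
malloc(9): first-fit scan over [0-5 ALLOC][6-15 FREE][16-17 ALLOC][18-57 FREE] -> 6

Answer: 6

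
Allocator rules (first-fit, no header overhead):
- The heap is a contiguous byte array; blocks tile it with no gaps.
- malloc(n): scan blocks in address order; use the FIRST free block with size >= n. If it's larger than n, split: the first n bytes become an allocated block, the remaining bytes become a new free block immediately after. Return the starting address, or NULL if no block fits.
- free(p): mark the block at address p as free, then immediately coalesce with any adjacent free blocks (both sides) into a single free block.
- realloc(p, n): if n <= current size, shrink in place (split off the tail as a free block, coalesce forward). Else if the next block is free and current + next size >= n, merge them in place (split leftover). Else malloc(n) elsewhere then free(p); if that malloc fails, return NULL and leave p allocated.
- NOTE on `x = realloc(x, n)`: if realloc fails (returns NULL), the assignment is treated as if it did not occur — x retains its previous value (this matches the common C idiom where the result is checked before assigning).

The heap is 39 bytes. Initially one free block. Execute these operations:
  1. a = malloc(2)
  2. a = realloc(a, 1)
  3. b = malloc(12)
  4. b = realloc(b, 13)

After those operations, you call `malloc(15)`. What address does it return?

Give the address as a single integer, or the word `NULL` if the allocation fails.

Op 1: a = malloc(2) -> a = 0; heap: [0-1 ALLOC][2-38 FREE]
Op 2: a = realloc(a, 1) -> a = 0; heap: [0-0 ALLOC][1-38 FREE]
Op 3: b = malloc(12) -> b = 1; heap: [0-0 ALLOC][1-12 ALLOC][13-38 FREE]
Op 4: b = realloc(b, 13) -> b = 1; heap: [0-0 ALLOC][1-13 ALLOC][14-38 FREE]
malloc(15): first-fit scan over [0-0 ALLOC][1-13 ALLOC][14-38 FREE] -> 14

Answer: 14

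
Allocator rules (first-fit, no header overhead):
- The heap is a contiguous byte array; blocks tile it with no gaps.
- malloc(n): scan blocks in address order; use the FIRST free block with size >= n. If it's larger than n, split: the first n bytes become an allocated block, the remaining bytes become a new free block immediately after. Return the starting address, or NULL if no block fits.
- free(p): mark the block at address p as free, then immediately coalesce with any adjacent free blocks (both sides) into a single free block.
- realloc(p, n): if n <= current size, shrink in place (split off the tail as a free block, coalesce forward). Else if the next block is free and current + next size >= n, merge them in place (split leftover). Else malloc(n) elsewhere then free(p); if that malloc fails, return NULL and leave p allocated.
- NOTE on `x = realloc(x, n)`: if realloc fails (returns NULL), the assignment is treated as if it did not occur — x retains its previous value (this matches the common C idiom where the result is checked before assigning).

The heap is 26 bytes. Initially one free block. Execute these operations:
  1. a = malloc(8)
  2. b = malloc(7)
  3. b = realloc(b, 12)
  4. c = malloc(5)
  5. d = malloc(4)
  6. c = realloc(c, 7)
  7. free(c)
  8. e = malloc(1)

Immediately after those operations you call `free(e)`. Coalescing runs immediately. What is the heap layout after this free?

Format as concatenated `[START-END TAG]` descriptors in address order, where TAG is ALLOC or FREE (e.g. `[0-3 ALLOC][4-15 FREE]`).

Op 1: a = malloc(8) -> a = 0; heap: [0-7 ALLOC][8-25 FREE]
Op 2: b = malloc(7) -> b = 8; heap: [0-7 ALLOC][8-14 ALLOC][15-25 FREE]
Op 3: b = realloc(b, 12) -> b = 8; heap: [0-7 ALLOC][8-19 ALLOC][20-25 FREE]
Op 4: c = malloc(5) -> c = 20; heap: [0-7 ALLOC][8-19 ALLOC][20-24 ALLOC][25-25 FREE]
Op 5: d = malloc(4) -> d = NULL; heap: [0-7 ALLOC][8-19 ALLOC][20-24 ALLOC][25-25 FREE]
Op 6: c = realloc(c, 7) -> NULL (c unchanged); heap: [0-7 ALLOC][8-19 ALLOC][20-24 ALLOC][25-25 FREE]
Op 7: free(c) -> (freed c); heap: [0-7 ALLOC][8-19 ALLOC][20-25 FREE]
Op 8: e = malloc(1) -> e = 20; heap: [0-7 ALLOC][8-19 ALLOC][20-20 ALLOC][21-25 FREE]
free(e): e = 20 -> block [20-20 ALLOC]; mark free, coalesce with adjacent free neighbors -> [0-7 ALLOC][8-19 ALLOC][20-25 FREE]

Answer: [0-7 ALLOC][8-19 ALLOC][20-25 FREE]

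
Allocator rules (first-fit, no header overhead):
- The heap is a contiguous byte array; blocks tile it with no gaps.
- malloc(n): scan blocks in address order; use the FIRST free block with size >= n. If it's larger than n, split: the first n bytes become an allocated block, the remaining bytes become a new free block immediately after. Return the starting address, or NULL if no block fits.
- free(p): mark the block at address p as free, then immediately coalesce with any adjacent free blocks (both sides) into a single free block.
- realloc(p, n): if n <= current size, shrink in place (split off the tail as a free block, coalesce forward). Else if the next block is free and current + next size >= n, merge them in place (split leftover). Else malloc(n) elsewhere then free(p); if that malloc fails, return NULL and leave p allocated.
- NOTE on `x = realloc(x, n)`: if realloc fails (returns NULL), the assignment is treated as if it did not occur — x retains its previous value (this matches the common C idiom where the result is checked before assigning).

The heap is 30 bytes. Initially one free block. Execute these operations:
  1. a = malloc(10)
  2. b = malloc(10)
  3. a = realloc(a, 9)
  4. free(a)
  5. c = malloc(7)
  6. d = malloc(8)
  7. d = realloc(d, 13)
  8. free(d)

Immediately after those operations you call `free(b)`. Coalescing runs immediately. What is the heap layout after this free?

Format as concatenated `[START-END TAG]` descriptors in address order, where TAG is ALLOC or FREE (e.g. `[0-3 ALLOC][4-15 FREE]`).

Answer: [0-6 ALLOC][7-29 FREE]

Derivation:
Op 1: a = malloc(10) -> a = 0; heap: [0-9 ALLOC][10-29 FREE]
Op 2: b = malloc(10) -> b = 10; heap: [0-9 ALLOC][10-19 ALLOC][20-29 FREE]
Op 3: a = realloc(a, 9) -> a = 0; heap: [0-8 ALLOC][9-9 FREE][10-19 ALLOC][20-29 FREE]
Op 4: free(a) -> (freed a); heap: [0-9 FREE][10-19 ALLOC][20-29 FREE]
Op 5: c = malloc(7) -> c = 0; heap: [0-6 ALLOC][7-9 FREE][10-19 ALLOC][20-29 FREE]
Op 6: d = malloc(8) -> d = 20; heap: [0-6 ALLOC][7-9 FREE][10-19 ALLOC][20-27 ALLOC][28-29 FREE]
Op 7: d = realloc(d, 13) -> NULL (d unchanged); heap: [0-6 ALLOC][7-9 FREE][10-19 ALLOC][20-27 ALLOC][28-29 FREE]
Op 8: free(d) -> (freed d); heap: [0-6 ALLOC][7-9 FREE][10-19 ALLOC][20-29 FREE]
free(b): b = 10 -> block [10-19 ALLOC]; mark free, coalesce with adjacent free neighbors -> [0-6 ALLOC][7-29 FREE]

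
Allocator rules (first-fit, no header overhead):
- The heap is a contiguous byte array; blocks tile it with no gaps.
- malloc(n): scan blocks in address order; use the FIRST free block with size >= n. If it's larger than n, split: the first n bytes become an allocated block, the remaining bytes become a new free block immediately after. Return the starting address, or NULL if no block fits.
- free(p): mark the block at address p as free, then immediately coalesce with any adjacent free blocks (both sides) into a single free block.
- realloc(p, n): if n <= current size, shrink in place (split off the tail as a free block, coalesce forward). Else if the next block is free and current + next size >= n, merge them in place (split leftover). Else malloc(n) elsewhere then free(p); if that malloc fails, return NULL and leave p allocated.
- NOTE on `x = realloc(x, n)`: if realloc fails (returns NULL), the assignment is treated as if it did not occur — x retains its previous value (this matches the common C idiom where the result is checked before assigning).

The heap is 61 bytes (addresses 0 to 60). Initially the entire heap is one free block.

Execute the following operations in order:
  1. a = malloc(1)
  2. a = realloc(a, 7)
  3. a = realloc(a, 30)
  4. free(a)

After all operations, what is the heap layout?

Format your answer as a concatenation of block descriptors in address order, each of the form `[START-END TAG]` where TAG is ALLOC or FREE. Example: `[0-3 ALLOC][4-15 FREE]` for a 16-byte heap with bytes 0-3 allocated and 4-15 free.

Answer: [0-60 FREE]

Derivation:
Op 1: a = malloc(1) -> a = 0; heap: [0-0 ALLOC][1-60 FREE]
Op 2: a = realloc(a, 7) -> a = 0; heap: [0-6 ALLOC][7-60 FREE]
Op 3: a = realloc(a, 30) -> a = 0; heap: [0-29 ALLOC][30-60 FREE]
Op 4: free(a) -> (freed a); heap: [0-60 FREE]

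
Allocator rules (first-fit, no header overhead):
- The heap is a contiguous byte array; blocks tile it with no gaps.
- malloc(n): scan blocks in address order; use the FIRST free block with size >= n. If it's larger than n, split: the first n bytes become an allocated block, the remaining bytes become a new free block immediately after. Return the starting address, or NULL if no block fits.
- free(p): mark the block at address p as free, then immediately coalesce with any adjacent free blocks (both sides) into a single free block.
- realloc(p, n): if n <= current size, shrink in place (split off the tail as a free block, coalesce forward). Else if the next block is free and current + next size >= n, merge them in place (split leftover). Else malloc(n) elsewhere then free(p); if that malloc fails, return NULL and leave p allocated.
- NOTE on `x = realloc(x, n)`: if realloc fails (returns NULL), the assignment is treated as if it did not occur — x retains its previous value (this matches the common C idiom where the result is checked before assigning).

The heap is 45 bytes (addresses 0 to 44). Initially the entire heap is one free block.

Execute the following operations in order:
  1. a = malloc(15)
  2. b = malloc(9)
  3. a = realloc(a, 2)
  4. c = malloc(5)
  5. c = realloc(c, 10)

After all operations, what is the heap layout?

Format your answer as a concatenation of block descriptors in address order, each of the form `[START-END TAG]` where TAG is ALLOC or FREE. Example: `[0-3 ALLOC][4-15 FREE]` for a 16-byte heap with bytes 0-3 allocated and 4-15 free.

Op 1: a = malloc(15) -> a = 0; heap: [0-14 ALLOC][15-44 FREE]
Op 2: b = malloc(9) -> b = 15; heap: [0-14 ALLOC][15-23 ALLOC][24-44 FREE]
Op 3: a = realloc(a, 2) -> a = 0; heap: [0-1 ALLOC][2-14 FREE][15-23 ALLOC][24-44 FREE]
Op 4: c = malloc(5) -> c = 2; heap: [0-1 ALLOC][2-6 ALLOC][7-14 FREE][15-23 ALLOC][24-44 FREE]
Op 5: c = realloc(c, 10) -> c = 2; heap: [0-1 ALLOC][2-11 ALLOC][12-14 FREE][15-23 ALLOC][24-44 FREE]

Answer: [0-1 ALLOC][2-11 ALLOC][12-14 FREE][15-23 ALLOC][24-44 FREE]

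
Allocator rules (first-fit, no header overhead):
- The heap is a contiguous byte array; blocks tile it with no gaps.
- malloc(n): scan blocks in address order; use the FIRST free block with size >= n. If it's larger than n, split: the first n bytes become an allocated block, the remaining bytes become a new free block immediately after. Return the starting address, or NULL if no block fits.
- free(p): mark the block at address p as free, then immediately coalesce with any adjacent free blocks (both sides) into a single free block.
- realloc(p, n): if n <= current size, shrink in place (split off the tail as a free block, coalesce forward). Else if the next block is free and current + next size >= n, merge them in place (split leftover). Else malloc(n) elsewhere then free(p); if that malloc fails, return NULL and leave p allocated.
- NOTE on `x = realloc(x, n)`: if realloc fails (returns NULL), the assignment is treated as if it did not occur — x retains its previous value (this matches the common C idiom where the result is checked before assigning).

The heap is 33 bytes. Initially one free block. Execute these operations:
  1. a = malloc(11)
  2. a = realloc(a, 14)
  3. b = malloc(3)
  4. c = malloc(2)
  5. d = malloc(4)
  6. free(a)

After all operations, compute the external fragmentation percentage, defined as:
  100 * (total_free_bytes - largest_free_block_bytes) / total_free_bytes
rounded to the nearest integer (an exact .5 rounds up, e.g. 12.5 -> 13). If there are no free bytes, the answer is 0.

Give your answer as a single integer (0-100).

Answer: 42

Derivation:
Op 1: a = malloc(11) -> a = 0; heap: [0-10 ALLOC][11-32 FREE]
Op 2: a = realloc(a, 14) -> a = 0; heap: [0-13 ALLOC][14-32 FREE]
Op 3: b = malloc(3) -> b = 14; heap: [0-13 ALLOC][14-16 ALLOC][17-32 FREE]
Op 4: c = malloc(2) -> c = 17; heap: [0-13 ALLOC][14-16 ALLOC][17-18 ALLOC][19-32 FREE]
Op 5: d = malloc(4) -> d = 19; heap: [0-13 ALLOC][14-16 ALLOC][17-18 ALLOC][19-22 ALLOC][23-32 FREE]
Op 6: free(a) -> (freed a); heap: [0-13 FREE][14-16 ALLOC][17-18 ALLOC][19-22 ALLOC][23-32 FREE]
Free blocks: [14 10] total_free=24 largest=14 -> 100*(24-14)/24 = 1000/24 ≈ 41.667 -> rounds to 42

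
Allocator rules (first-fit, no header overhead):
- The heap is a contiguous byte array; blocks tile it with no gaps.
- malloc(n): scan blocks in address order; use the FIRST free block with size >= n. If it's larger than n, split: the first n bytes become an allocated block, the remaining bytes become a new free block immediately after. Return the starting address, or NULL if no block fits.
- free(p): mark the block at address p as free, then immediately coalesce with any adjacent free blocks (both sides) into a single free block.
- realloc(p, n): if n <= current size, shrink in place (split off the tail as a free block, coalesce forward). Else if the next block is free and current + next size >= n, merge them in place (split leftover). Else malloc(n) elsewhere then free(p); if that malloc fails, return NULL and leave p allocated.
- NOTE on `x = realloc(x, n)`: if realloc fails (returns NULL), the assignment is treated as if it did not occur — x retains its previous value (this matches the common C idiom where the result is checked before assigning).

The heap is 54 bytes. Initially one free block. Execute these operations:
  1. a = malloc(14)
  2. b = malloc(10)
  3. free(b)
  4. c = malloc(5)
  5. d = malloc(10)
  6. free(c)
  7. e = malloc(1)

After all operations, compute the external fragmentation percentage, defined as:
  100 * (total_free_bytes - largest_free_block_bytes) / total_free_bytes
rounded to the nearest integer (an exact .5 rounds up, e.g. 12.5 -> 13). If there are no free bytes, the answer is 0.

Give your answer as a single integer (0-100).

Answer: 14

Derivation:
Op 1: a = malloc(14) -> a = 0; heap: [0-13 ALLOC][14-53 FREE]
Op 2: b = malloc(10) -> b = 14; heap: [0-13 ALLOC][14-23 ALLOC][24-53 FREE]
Op 3: free(b) -> (freed b); heap: [0-13 ALLOC][14-53 FREE]
Op 4: c = malloc(5) -> c = 14; heap: [0-13 ALLOC][14-18 ALLOC][19-53 FREE]
Op 5: d = malloc(10) -> d = 19; heap: [0-13 ALLOC][14-18 ALLOC][19-28 ALLOC][29-53 FREE]
Op 6: free(c) -> (freed c); heap: [0-13 ALLOC][14-18 FREE][19-28 ALLOC][29-53 FREE]
Op 7: e = malloc(1) -> e = 14; heap: [0-13 ALLOC][14-14 ALLOC][15-18 FREE][19-28 ALLOC][29-53 FREE]
Free blocks: [4 25] total_free=29 largest=25 -> 100*(29-25)/29 = 400/29 ≈ 13.793 -> rounds to 14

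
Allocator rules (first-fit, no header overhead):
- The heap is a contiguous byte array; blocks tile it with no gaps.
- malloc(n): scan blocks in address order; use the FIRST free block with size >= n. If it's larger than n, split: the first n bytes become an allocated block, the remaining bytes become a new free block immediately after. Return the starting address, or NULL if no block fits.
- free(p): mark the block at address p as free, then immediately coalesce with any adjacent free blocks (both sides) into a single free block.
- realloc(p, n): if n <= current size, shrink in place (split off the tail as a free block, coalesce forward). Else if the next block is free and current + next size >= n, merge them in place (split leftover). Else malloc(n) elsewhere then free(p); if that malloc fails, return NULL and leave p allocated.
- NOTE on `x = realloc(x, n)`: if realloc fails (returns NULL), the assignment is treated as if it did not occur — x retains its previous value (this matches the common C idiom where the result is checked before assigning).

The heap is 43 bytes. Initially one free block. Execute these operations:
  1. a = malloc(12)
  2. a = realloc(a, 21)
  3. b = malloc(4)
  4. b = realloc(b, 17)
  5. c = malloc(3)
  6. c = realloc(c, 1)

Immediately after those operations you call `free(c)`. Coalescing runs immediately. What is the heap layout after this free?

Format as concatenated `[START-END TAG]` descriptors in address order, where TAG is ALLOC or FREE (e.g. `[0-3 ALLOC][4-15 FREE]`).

Answer: [0-20 ALLOC][21-37 ALLOC][38-42 FREE]

Derivation:
Op 1: a = malloc(12) -> a = 0; heap: [0-11 ALLOC][12-42 FREE]
Op 2: a = realloc(a, 21) -> a = 0; heap: [0-20 ALLOC][21-42 FREE]
Op 3: b = malloc(4) -> b = 21; heap: [0-20 ALLOC][21-24 ALLOC][25-42 FREE]
Op 4: b = realloc(b, 17) -> b = 21; heap: [0-20 ALLOC][21-37 ALLOC][38-42 FREE]
Op 5: c = malloc(3) -> c = 38; heap: [0-20 ALLOC][21-37 ALLOC][38-40 ALLOC][41-42 FREE]
Op 6: c = realloc(c, 1) -> c = 38; heap: [0-20 ALLOC][21-37 ALLOC][38-38 ALLOC][39-42 FREE]
free(c): c = 38 -> block [38-38 ALLOC]; mark free, coalesce with adjacent free neighbors -> [0-20 ALLOC][21-37 ALLOC][38-42 FREE]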